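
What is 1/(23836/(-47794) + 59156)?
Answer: 23897/1413639014 ≈ 1.6905e-5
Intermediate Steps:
1/(23836/(-47794) + 59156) = 1/(23836*(-1/47794) + 59156) = 1/(-11918/23897 + 59156) = 1/(1413639014/23897) = 23897/1413639014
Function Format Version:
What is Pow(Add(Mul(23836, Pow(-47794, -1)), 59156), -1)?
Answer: Rational(23897, 1413639014) ≈ 1.6905e-5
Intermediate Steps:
Pow(Add(Mul(23836, Pow(-47794, -1)), 59156), -1) = Pow(Add(Mul(23836, Rational(-1, 47794)), 59156), -1) = Pow(Add(Rational(-11918, 23897), 59156), -1) = Pow(Rational(1413639014, 23897), -1) = Rational(23897, 1413639014)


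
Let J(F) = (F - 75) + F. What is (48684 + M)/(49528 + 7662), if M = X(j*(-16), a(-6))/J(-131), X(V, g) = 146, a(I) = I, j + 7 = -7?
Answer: 1171883/1376645 ≈ 0.85126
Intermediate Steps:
j = -14 (j = -7 - 7 = -14)
J(F) = -75 + 2*F (J(F) = (-75 + F) + F = -75 + 2*F)
M = -146/337 (M = 146/(-75 + 2*(-131)) = 146/(-75 - 262) = 146/(-337) = 146*(-1/337) = -146/337 ≈ -0.43323)
(48684 + M)/(49528 + 7662) = (48684 - 146/337)/(49528 + 7662) = (16406362/337)/57190 = (16406362/337)*(1/57190) = 1171883/1376645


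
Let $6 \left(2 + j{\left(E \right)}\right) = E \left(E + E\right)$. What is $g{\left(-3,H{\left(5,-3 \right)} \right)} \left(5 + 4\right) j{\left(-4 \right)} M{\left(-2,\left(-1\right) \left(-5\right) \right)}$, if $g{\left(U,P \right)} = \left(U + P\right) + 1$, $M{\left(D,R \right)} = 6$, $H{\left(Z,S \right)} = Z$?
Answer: $540$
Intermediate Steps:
$j{\left(E \right)} = -2 + \frac{E^{2}}{3}$ ($j{\left(E \right)} = -2 + \frac{E \left(E + E\right)}{6} = -2 + \frac{E 2 E}{6} = -2 + \frac{2 E^{2}}{6} = -2 + \frac{E^{2}}{3}$)
$g{\left(U,P \right)} = 1 + P + U$ ($g{\left(U,P \right)} = \left(P + U\right) + 1 = 1 + P + U$)
$g{\left(-3,H{\left(5,-3 \right)} \right)} \left(5 + 4\right) j{\left(-4 \right)} M{\left(-2,\left(-1\right) \left(-5\right) \right)} = \left(1 + 5 - 3\right) \left(5 + 4\right) \left(-2 + \frac{\left(-4\right)^{2}}{3}\right) 6 = 3 \cdot 9 \left(-2 + \frac{1}{3} \cdot 16\right) 6 = 27 \left(-2 + \frac{16}{3}\right) 6 = 27 \cdot \frac{10}{3} \cdot 6 = 90 \cdot 6 = 540$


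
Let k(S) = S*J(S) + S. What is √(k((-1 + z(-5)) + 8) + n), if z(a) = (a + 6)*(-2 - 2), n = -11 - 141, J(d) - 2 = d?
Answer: I*√134 ≈ 11.576*I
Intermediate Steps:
J(d) = 2 + d
n = -152
z(a) = -24 - 4*a (z(a) = (6 + a)*(-4) = -24 - 4*a)
k(S) = S + S*(2 + S) (k(S) = S*(2 + S) + S = S + S*(2 + S))
√(k((-1 + z(-5)) + 8) + n) = √(((-1 + (-24 - 4*(-5))) + 8)*(3 + ((-1 + (-24 - 4*(-5))) + 8)) - 152) = √(((-1 + (-24 + 20)) + 8)*(3 + ((-1 + (-24 + 20)) + 8)) - 152) = √(((-1 - 4) + 8)*(3 + ((-1 - 4) + 8)) - 152) = √((-5 + 8)*(3 + (-5 + 8)) - 152) = √(3*(3 + 3) - 152) = √(3*6 - 152) = √(18 - 152) = √(-134) = I*√134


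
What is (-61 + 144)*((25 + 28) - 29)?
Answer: 1992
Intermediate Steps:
(-61 + 144)*((25 + 28) - 29) = 83*(53 - 29) = 83*24 = 1992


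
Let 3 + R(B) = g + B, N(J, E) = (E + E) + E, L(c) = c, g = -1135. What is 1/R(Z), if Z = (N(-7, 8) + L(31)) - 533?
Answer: -1/1616 ≈ -0.00061881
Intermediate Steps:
N(J, E) = 3*E (N(J, E) = 2*E + E = 3*E)
Z = -478 (Z = (3*8 + 31) - 533 = (24 + 31) - 533 = 55 - 533 = -478)
R(B) = -1138 + B (R(B) = -3 + (-1135 + B) = -1138 + B)
1/R(Z) = 1/(-1138 - 478) = 1/(-1616) = -1/1616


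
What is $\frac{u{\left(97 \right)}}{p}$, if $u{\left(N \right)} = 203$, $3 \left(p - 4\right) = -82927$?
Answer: $- \frac{87}{11845} \approx -0.0073449$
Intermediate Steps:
$p = - \frac{82915}{3}$ ($p = 4 + \frac{1}{3} \left(-82927\right) = 4 - \frac{82927}{3} = - \frac{82915}{3} \approx -27638.0$)
$\frac{u{\left(97 \right)}}{p} = \frac{203}{- \frac{82915}{3}} = 203 \left(- \frac{3}{82915}\right) = - \frac{87}{11845}$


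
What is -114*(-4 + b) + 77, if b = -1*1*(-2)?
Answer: 305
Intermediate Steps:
b = 2 (b = -1*(-2) = 2)
-114*(-4 + b) + 77 = -114*(-4 + 2) + 77 = -114*(-2) + 77 = 228 + 77 = 305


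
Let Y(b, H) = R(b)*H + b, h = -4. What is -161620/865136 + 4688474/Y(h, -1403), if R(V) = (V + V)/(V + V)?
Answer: -144871251493/43473084 ≈ -3332.4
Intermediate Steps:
R(V) = 1 (R(V) = (2*V)/((2*V)) = (2*V)*(1/(2*V)) = 1)
Y(b, H) = H + b (Y(b, H) = 1*H + b = H + b)
-161620/865136 + 4688474/Y(h, -1403) = -161620/865136 + 4688474/(-1403 - 4) = -161620*1/865136 + 4688474/(-1407) = -40405/216284 + 4688474*(-1/1407) = -40405/216284 - 669782/201 = -144871251493/43473084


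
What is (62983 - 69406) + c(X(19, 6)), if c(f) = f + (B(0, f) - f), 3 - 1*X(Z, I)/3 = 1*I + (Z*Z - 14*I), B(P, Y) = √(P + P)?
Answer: -6423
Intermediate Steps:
B(P, Y) = √2*√P (B(P, Y) = √(2*P) = √2*√P)
X(Z, I) = 9 - 3*Z² + 39*I (X(Z, I) = 9 - 3*(1*I + (Z*Z - 14*I)) = 9 - 3*(I + (Z² - 14*I)) = 9 - 3*(Z² - 13*I) = 9 + (-3*Z² + 39*I) = 9 - 3*Z² + 39*I)
c(f) = 0 (c(f) = f + (√2*√0 - f) = f + (√2*0 - f) = f + (0 - f) = f - f = 0)
(62983 - 69406) + c(X(19, 6)) = (62983 - 69406) + 0 = -6423 + 0 = -6423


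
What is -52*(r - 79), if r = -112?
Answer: 9932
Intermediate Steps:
-52*(r - 79) = -52*(-112 - 79) = -52*(-191) = 9932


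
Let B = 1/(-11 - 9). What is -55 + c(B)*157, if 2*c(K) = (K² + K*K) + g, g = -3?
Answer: -116043/400 ≈ -290.11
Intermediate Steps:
B = -1/20 (B = 1/(-20) = -1/20 ≈ -0.050000)
c(K) = -3/2 + K² (c(K) = ((K² + K*K) - 3)/2 = ((K² + K²) - 3)/2 = (2*K² - 3)/2 = (-3 + 2*K²)/2 = -3/2 + K²)
-55 + c(B)*157 = -55 + (-3/2 + (-1/20)²)*157 = -55 + (-3/2 + 1/400)*157 = -55 - 599/400*157 = -55 - 94043/400 = -116043/400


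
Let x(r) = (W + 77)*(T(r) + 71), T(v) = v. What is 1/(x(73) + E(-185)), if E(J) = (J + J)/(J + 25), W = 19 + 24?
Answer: 16/276517 ≈ 5.7863e-5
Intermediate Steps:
W = 43
E(J) = 2*J/(25 + J) (E(J) = (2*J)/(25 + J) = 2*J/(25 + J))
x(r) = 8520 + 120*r (x(r) = (43 + 77)*(r + 71) = 120*(71 + r) = 8520 + 120*r)
1/(x(73) + E(-185)) = 1/((8520 + 120*73) + 2*(-185)/(25 - 185)) = 1/((8520 + 8760) + 2*(-185)/(-160)) = 1/(17280 + 2*(-185)*(-1/160)) = 1/(17280 + 37/16) = 1/(276517/16) = 16/276517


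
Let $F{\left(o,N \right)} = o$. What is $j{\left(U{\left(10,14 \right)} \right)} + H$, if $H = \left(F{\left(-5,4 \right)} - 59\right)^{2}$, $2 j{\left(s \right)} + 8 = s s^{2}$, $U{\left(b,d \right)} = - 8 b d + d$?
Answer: $-676445416$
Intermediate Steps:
$U{\left(b,d \right)} = d - 8 b d$ ($U{\left(b,d \right)} = - 8 b d + d = d - 8 b d$)
$j{\left(s \right)} = -4 + \frac{s^{3}}{2}$ ($j{\left(s \right)} = -4 + \frac{s s^{2}}{2} = -4 + \frac{s^{3}}{2}$)
$H = 4096$ ($H = \left(-5 - 59\right)^{2} = \left(-64\right)^{2} = 4096$)
$j{\left(U{\left(10,14 \right)} \right)} + H = \left(-4 + \frac{\left(14 \left(1 - 80\right)\right)^{3}}{2}\right) + 4096 = \left(-4 + \frac{\left(14 \left(-79\right)\right)^{3}}{2}\right) + 4096 = \left(-4 + \frac{\left(-1106\right)^{3}}{2}\right) + 4096 = \left(-4 + \frac{1}{2} \left(-1352899016\right)\right) + 4096 = \left(-4 - 676449508\right) + 4096 = -676449512 + 4096 = -676445416$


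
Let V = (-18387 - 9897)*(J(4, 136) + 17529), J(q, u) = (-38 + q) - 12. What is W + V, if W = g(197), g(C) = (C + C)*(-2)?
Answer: -494489960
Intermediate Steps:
g(C) = -4*C (g(C) = (2*C)*(-2) = -4*C)
J(q, u) = -50 + q
W = -788 (W = -4*197 = -788)
V = -494489172 (V = (-18387 - 9897)*((-50 + 4) + 17529) = -28284*(-46 + 17529) = -28284*17483 = -494489172)
W + V = -788 - 494489172 = -494489960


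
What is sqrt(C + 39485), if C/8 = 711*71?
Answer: sqrt(443333) ≈ 665.83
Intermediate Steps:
C = 403848 (C = 8*(711*71) = 8*50481 = 403848)
sqrt(C + 39485) = sqrt(403848 + 39485) = sqrt(443333)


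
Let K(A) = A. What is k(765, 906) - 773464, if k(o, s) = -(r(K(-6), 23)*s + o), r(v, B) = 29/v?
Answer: -769850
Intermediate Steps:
k(o, s) = -o + 29*s/6 (k(o, s) = -((29/(-6))*s + o) = -((29*(-⅙))*s + o) = -(-29*s/6 + o) = -(o - 29*s/6) = -o + 29*s/6)
k(765, 906) - 773464 = (-1*765 + (29/6)*906) - 773464 = (-765 + 4379) - 773464 = 3614 - 773464 = -769850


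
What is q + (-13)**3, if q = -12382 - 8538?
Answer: -23117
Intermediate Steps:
q = -20920
q + (-13)**3 = -20920 + (-13)**3 = -20920 - 2197 = -23117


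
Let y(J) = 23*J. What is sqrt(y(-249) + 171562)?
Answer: sqrt(165835) ≈ 407.23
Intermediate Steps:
sqrt(y(-249) + 171562) = sqrt(23*(-249) + 171562) = sqrt(-5727 + 171562) = sqrt(165835)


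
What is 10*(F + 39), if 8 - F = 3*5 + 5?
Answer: 270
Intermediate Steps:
F = -12 (F = 8 - (3*5 + 5) = 8 - (15 + 5) = 8 - 1*20 = 8 - 20 = -12)
10*(F + 39) = 10*(-12 + 39) = 10*27 = 270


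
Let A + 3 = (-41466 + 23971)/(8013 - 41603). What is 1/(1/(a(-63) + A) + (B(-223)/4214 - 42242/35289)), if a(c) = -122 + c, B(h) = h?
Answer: -187295301419310/235108608633403 ≈ -0.79663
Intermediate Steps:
A = -16655/6718 (A = -3 + (-41466 + 23971)/(8013 - 41603) = -3 - 17495/(-33590) = -3 - 17495*(-1/33590) = -3 + 3499/6718 = -16655/6718 ≈ -2.4792)
1/(1/(a(-63) + A) + (B(-223)/4214 - 42242/35289)) = 1/(1/((-122 - 63) - 16655/6718) + (-223/4214 - 42242/35289)) = 1/(1/(-185 - 16655/6718) + (-223*1/4214 - 42242*1/35289)) = 1/(1/(-1259485/6718) + (-223/4214 - 42242/35289)) = 1/(-6718/1259485 - 185877235/148707846) = 1/(-235108608633403/187295301419310) = -187295301419310/235108608633403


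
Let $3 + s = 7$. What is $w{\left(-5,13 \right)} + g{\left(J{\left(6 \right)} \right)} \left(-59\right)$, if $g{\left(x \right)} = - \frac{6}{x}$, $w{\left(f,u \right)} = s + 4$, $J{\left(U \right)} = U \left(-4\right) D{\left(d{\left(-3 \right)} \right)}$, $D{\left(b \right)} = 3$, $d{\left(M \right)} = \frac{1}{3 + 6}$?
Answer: $\frac{37}{12} \approx 3.0833$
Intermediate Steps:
$s = 4$ ($s = -3 + 7 = 4$)
$d{\left(M \right)} = \frac{1}{9}$
$J{\left(U \right)} = - 12 U$ ($J{\left(U \right)} = U \left(-4\right) 3 = - 4 U 3 = - 12 U$)
$w{\left(f,u \right)} = 8$ ($w{\left(f,u \right)} = 4 + 4 = 8$)
$w{\left(-5,13 \right)} + g{\left(J{\left(6 \right)} \right)} \left(-59\right) = 8 + - \frac{6}{\left(-12\right) 6} \left(-59\right) = 8 + - \frac{6}{-72} \left(-59\right) = 8 + \left(-6\right) \left(- \frac{1}{72}\right) \left(-59\right) = 8 + \frac{1}{12} \left(-59\right) = 8 - \frac{59}{12} = \frac{37}{12}$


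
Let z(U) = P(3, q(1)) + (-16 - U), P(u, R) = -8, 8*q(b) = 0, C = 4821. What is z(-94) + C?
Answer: 4891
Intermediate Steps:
q(b) = 0 (q(b) = (1/8)*0 = 0)
z(U) = -24 - U (z(U) = -8 + (-16 - U) = -24 - U)
z(-94) + C = (-24 - 1*(-94)) + 4821 = (-24 + 94) + 4821 = 70 + 4821 = 4891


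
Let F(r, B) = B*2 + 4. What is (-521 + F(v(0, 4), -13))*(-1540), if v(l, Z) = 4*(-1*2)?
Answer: 836220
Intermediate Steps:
v(l, Z) = -8 (v(l, Z) = 4*(-2) = -8)
F(r, B) = 4 + 2*B (F(r, B) = 2*B + 4 = 4 + 2*B)
(-521 + F(v(0, 4), -13))*(-1540) = (-521 + (4 + 2*(-13)))*(-1540) = (-521 + (4 - 26))*(-1540) = (-521 - 22)*(-1540) = -543*(-1540) = 836220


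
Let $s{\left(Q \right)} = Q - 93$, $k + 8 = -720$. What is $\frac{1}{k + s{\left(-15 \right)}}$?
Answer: $- \frac{1}{836} \approx -0.0011962$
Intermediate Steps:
$k = -728$ ($k = -8 - 720 = -728$)
$s{\left(Q \right)} = -93 + Q$
$\frac{1}{k + s{\left(-15 \right)}} = \frac{1}{-728 - 108} = \frac{1}{-836} = - \frac{1}{836}$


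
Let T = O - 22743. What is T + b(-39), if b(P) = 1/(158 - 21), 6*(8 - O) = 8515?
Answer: -19854719/822 ≈ -24154.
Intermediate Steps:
O = -8467/6 (O = 8 - ⅙*8515 = 8 - 8515/6 = -8467/6 ≈ -1411.2)
T = -144925/6 (T = -8467/6 - 22743 = -144925/6 ≈ -24154.)
b(P) = 1/137
T + b(-39) = -144925/6 + 1/137 = -19854719/822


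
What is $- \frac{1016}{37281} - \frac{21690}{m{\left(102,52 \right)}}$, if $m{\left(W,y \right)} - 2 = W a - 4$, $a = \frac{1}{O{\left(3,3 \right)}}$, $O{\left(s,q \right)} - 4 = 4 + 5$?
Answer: $- \frac{5256100393}{1416678} \approx -3710.2$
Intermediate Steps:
$O{\left(s,q \right)} = 13$ ($O{\left(s,q \right)} = 4 + \left(4 + 5\right) = 4 + 9 = 13$)
$a = \frac{1}{13} \approx 0.076923$
$m{\left(W,y \right)} = -2 + \frac{W}{13}$ ($m{\left(W,y \right)} = 2 + \left(W \frac{1}{13} - 4\right) = 2 + \left(\frac{W}{13} - 4\right) = 2 + \left(-4 + \frac{W}{13}\right) = -2 + \frac{W}{13}$)
$- \frac{1016}{37281} - \frac{21690}{m{\left(102,52 \right)}} = - \frac{1016}{37281} - \frac{21690}{-2 + \frac{1}{13} \cdot 102} = \left(-1016\right) \frac{1}{37281} - \frac{21690}{-2 + \frac{102}{13}} = - \frac{1016}{37281} - \frac{21690}{\frac{76}{13}} = - \frac{1016}{37281} - \frac{140985}{38} = - \frac{5256100393}{1416678}$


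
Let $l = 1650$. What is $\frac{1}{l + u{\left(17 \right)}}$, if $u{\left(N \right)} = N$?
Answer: $\frac{1}{1667} \approx 0.00059988$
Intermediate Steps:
$\frac{1}{l + u{\left(17 \right)}} = \frac{1}{1650 + 17} = \frac{1}{1667}$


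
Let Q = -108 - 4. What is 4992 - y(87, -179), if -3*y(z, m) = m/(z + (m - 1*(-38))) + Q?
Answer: 802835/162 ≈ 4955.8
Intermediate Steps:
Q = -112
y(z, m) = 112/3 - m/(3*(38 + m + z)) (y(z, m) = -(m/(z + (m - 1*(-38))) - 112)/3 = -(m/(z + (m + 38)) - 112)/3 = -(m/(z + (38 + m)) - 112)/3 = -(m/(38 + m + z) - 112)/3 = -(-112 + m/(38 + m + z))/3 = 112/3 - m/(3*(38 + m + z)))
4992 - y(87, -179) = 4992 - (4256 + 111*(-179) + 112*87)/(3*(38 - 179 + 87)) = 4992 - (4256 - 19869 + 9744)/(3*(-54)) = 4992 - (-1)*(-5869)/(3*54) = 4992 - 1*5869/162 = 4992 - 5869/162 = 802835/162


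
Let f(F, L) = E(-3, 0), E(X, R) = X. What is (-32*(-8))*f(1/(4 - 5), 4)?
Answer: -768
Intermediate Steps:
f(F, L) = -3
(-32*(-8))*f(1/(4 - 5), 4) = -32*(-8)*(-3) = 256*(-3) = -768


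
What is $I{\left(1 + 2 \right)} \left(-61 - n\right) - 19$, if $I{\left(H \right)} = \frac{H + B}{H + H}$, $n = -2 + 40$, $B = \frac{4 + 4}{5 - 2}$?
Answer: $- \frac{225}{2} \approx -112.5$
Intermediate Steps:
$B = \frac{8}{3} \approx 2.6667$
$n = 38$
$I{\left(H \right)} = \frac{\frac{8}{3} + H}{2 H}$ ($I{\left(H \right)} = \frac{H + \frac{8}{3}}{H + H} = \frac{\frac{8}{3} + H}{2 H}$)
$I{\left(1 + 2 \right)} \left(-61 - n\right) - 19 = \frac{8 + 3 \left(1 + 2\right)}{6 \left(1 + 2\right)} \left(-61 - 38\right) - 19 = \frac{8 + 3 \cdot 3}{6 \cdot 3} \left(-61 - 38\right) - 19 = \frac{1}{6} \cdot \frac{1}{3} \left(8 + 9\right) \left(-99\right) - 19 = \frac{1}{6} \cdot \frac{1}{3} \cdot 17 \left(-99\right) - 19 = \frac{17}{18} \left(-99\right) - 19 = - \frac{187}{2} - 19 = - \frac{225}{2}$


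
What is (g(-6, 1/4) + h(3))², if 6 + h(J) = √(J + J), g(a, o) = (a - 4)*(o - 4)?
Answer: 3993/4 + 63*√6 ≈ 1152.6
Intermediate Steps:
g(a, o) = (-4 + a)*(-4 + o)
h(J) = -6 + √2*√J (h(J) = -6 + √(J + J) = -6 + √(2*J) = -6 + √2*√J)
(g(-6, 1/4) + h(3))² = ((16 - 4*(-6) - 4/4 - 6/4) + (-6 + √2*√3))² = ((16 + 24 - 4*¼ - 6*¼) + (-6 + √6))² = ((16 + 24 - 1 - 3/2) + (-6 + √6))² = (75/2 + (-6 + √6))² = (63/2 + √6)²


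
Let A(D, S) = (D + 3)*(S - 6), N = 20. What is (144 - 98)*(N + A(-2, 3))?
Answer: 782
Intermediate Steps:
A(D, S) = (-6 + S)*(3 + D) (A(D, S) = (3 + D)*(-6 + S) = (-6 + S)*(3 + D))
(144 - 98)*(N + A(-2, 3)) = (144 - 98)*(20 + (-18 - 6*(-2) + 3*3 - 2*3)) = 46*(20 + (-18 + 12 + 9 - 6)) = 46*(20 - 3) = 46*17 = 782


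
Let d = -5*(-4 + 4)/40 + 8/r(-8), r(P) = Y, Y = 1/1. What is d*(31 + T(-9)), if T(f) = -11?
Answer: 160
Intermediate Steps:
Y = 1
r(P) = 1
d = 8 (d = -5*(-4 + 4)/40 + 8/1 = -5*0*(1/40) + 8*1 = 0*(1/40) + 8 = 0 + 8 = 8)
d*(31 + T(-9)) = 8*(31 - 11) = 8*20 = 160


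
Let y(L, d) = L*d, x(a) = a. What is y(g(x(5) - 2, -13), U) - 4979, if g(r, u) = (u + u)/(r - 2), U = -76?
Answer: -3003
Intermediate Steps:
g(r, u) = 2*u/(-2 + r) (g(r, u) = (2*u)/(-2 + r) = 2*u/(-2 + r))
y(g(x(5) - 2, -13), U) - 4979 = (2*(-13)/(-2 + (5 - 2)))*(-76) - 4979 = (2*(-13)/(-2 + 3))*(-76) - 4979 = (2*(-13)/1)*(-76) - 4979 = (2*(-13)*1)*(-76) - 4979 = -26*(-76) - 4979 = 1976 - 4979 = -3003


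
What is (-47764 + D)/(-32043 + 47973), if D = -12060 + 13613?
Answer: -46211/15930 ≈ -2.9009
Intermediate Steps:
D = 1553
(-47764 + D)/(-32043 + 47973) = (-47764 + 1553)/(-32043 + 47973) = -46211/15930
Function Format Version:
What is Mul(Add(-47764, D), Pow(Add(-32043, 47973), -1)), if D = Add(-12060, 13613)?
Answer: Rational(-46211, 15930) ≈ -2.9009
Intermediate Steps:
D = 1553
Mul(Add(-47764, D), Pow(Add(-32043, 47973), -1)) = Mul(Add(-47764, 1553), Pow(Add(-32043, 47973), -1)) = Mul(-46211, Pow(15930, -1)) = Mul(-46211, Rational(1, 15930)) = Rational(-46211, 15930)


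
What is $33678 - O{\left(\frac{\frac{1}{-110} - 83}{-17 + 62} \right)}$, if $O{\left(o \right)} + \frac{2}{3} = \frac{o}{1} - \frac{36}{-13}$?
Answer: $\frac{2167162703}{64350} \approx 33678.0$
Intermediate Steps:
$O{\left(o \right)} = \frac{82}{39} + o$ ($O{\left(o \right)} = - \frac{2}{3} + \left(\frac{o}{1} - \frac{36}{-13}\right) = - \frac{2}{3} + \left(o 1 - - \frac{36}{13}\right) = - \frac{2}{3} + \left(o + \frac{36}{13}\right) = - \frac{2}{3} + \left(\frac{36}{13} + o\right) = \frac{82}{39} + o$)
$33678 - O{\left(\frac{\frac{1}{-110} - 83}{-17 + 62} \right)} = 33678 - \left(\frac{82}{39} + \frac{\frac{1}{-110} - 83}{-17 + 62}\right) = 33678 - \left(\frac{82}{39} + \frac{- \frac{1}{110} - 83}{45}\right) = 33678 - \left(\frac{82}{39} - \frac{9131}{4950}\right) = 33678 - \frac{16597}{64350} = \frac{2167162703}{64350}$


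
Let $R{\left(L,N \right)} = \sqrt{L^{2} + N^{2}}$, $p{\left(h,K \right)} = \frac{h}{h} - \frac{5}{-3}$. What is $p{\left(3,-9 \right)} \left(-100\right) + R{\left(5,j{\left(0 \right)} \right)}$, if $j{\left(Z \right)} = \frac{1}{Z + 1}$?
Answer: $- \frac{800}{3} + \sqrt{26} \approx -261.57$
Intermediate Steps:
$p{\left(h,K \right)} = \frac{8}{3}$ ($p{\left(h,K \right)} = 1 - - \frac{5}{3} = 1 + \frac{5}{3} = \frac{8}{3}$)
$j{\left(Z \right)} = \frac{1}{1 + Z}$
$p{\left(3,-9 \right)} \left(-100\right) + R{\left(5,j{\left(0 \right)} \right)} = \frac{8}{3} \left(-100\right) + \sqrt{5^{2} + \left(\frac{1}{1 + 0}\right)^{2}} = - \frac{800}{3} + \sqrt{25 + \left(1^{-1}\right)^{2}} = - \frac{800}{3} + \sqrt{25 + 1^{2}} = - \frac{800}{3} + \sqrt{25 + 1} = - \frac{800}{3} + \sqrt{26}$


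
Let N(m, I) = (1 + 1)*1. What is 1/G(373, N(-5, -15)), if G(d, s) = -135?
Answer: -1/135 ≈ -0.0074074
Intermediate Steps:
N(m, I) = 2 (N(m, I) = 2*1 = 2)
1/G(373, N(-5, -15)) = 1/(-135) = -1/135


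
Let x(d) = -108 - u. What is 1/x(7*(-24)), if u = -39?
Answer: -1/69 ≈ -0.014493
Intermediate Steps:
x(d) = -69 (x(d) = -108 - 1*(-39) = -108 + 39 = -69)
1/x(7*(-24)) = 1/(-69) = -1/69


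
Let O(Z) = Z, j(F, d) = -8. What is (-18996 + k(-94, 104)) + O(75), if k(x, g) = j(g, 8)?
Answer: -18929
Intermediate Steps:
k(x, g) = -8
(-18996 + k(-94, 104)) + O(75) = (-18996 - 8) + 75 = -19004 + 75 = -18929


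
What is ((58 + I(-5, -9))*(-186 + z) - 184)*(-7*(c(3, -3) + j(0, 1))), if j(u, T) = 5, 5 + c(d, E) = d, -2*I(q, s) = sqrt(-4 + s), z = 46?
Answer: 174384 - 1470*I*sqrt(13) ≈ 1.7438e+5 - 5300.2*I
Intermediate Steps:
I(q, s) = -sqrt(-4 + s)/2
c(d, E) = -5 + d
((58 + I(-5, -9))*(-186 + z) - 184)*(-7*(c(3, -3) + j(0, 1))) = ((58 - sqrt(-4 - 9)/2)*(-186 + 46) - 184)*(-7*((-5 + 3) + 5)) = ((58 - I*sqrt(13)/2)*(-140) - 184)*(-7*(-2 + 5)) = ((58 - I*sqrt(13)/2)*(-140) - 184)*(-7*3) = ((58 - I*sqrt(13)/2)*(-140) - 184)*(-21) = ((-8120 + 70*I*sqrt(13)) - 184)*(-21) = (-8304 + 70*I*sqrt(13))*(-21) = 174384 - 1470*I*sqrt(13)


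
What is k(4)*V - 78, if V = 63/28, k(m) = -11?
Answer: -411/4 ≈ -102.75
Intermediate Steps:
V = 9/4 (V = 63*(1/28) = 9/4 ≈ 2.2500)
k(4)*V - 78 = -11*9/4 - 78 = -99/4 - 78 = -411/4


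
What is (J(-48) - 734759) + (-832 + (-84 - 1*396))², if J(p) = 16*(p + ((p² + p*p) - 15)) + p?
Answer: 1059257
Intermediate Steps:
J(p) = -240 + 17*p + 32*p² (J(p) = 16*(p + ((p² + p²) - 15)) + p = 16*(p + (2*p² - 15)) + p = 16*(p + (-15 + 2*p²)) + p = 16*(-15 + p + 2*p²) + p = (-240 + 16*p + 32*p²) + p = -240 + 17*p + 32*p²)
(J(-48) - 734759) + (-832 + (-84 - 1*396))² = ((-240 + 17*(-48) + 32*(-48)²) - 734759) + (-832 + (-84 - 1*396))² = ((-240 - 816 + 32*2304) - 734759) + (-832 + (-84 - 396))² = ((-240 - 816 + 73728) - 734759) + (-832 - 480)² = (72672 - 734759) + (-1312)² = -662087 + 1721344 = 1059257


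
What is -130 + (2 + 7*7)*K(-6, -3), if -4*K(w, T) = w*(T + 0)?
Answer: -719/2 ≈ -359.50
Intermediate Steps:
K(w, T) = -T*w/4 (K(w, T) = -w*(T + 0)/4 = -w*T/4 = -T*w/4)
-130 + (2 + 7*7)*K(-6, -3) = -130 + (2 + 7*7)*(-1/4*(-3)*(-6)) = -130 + (2 + 49)*(-9/2) = -130 + 51*(-9/2) = -130 - 459/2 = -719/2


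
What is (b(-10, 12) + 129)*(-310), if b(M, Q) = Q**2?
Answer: -84630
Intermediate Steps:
(b(-10, 12) + 129)*(-310) = (12**2 + 129)*(-310) = (144 + 129)*(-310) = 273*(-310) = -84630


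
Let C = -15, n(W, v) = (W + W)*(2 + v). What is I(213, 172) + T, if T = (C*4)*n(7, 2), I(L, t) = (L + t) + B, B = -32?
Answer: -3007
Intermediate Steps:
n(W, v) = 2*W*(2 + v) (n(W, v) = (2*W)*(2 + v) = 2*W*(2 + v))
I(L, t) = -32 + L + t (I(L, t) = (L + t) - 32 = -32 + L + t)
T = -3360 (T = (-15*4)*(2*7*(2 + 2)) = -120*7*4 = -60*56 = -3360)
I(213, 172) + T = (-32 + 213 + 172) - 3360 = 353 - 3360 = -3007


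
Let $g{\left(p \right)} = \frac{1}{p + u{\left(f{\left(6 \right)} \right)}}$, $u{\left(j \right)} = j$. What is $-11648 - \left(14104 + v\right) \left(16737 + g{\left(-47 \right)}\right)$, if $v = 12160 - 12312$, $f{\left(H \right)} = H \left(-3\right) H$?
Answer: $- \frac{36196558208}{155} \approx -2.3353 \cdot 10^{8}$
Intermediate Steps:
$f{\left(H \right)} = - 3 H^{2}$ ($f{\left(H \right)} = - 3 H H = - 3 H^{2}$)
$v = -152$ ($v = 12160 - 12312 = -152$)
$g{\left(p \right)} = \frac{1}{-108 + p}$ ($g{\left(p \right)} = \frac{1}{p - 3 \cdot 6^{2}} = \frac{1}{p - 108} = \frac{1}{-108 + p}$)
$-11648 - \left(14104 + v\right) \left(16737 + g{\left(-47 \right)}\right) = -11648 - \left(14104 - 152\right) \left(16737 + \frac{1}{-108 - 47}\right) = -11648 - 13952 \left(16737 + \frac{1}{-155}\right) = -11648 - 13952 \left(16737 - \frac{1}{155}\right) = -11648 - 13952 \cdot \frac{2594234}{155} = -11648 - \frac{36194752768}{155} = - \frac{36196558208}{155}$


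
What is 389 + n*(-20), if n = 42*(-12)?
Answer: 10469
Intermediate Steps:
n = -504
389 + n*(-20) = 389 - 504*(-20) = 389 + 10080 = 10469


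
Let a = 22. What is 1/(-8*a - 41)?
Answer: -1/217 ≈ -0.0046083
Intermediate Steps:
1/(-8*a - 41) = 1/(-8*22 - 41) = 1/(-176 - 41) = 1/(-217) = -1/217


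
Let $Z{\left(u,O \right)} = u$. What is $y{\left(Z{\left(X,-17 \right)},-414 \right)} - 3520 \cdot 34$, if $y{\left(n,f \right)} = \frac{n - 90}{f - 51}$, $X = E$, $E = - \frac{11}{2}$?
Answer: $- \frac{111302209}{930} \approx -1.1968 \cdot 10^{5}$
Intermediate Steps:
$E = - \frac{11}{2}$ ($E = \left(-11\right) \frac{1}{2} = - \frac{11}{2} \approx -5.5$)
$X = - \frac{11}{2} \approx -5.5$
$y{\left(n,f \right)} = \frac{-90 + n}{-51 + f}$
$y{\left(Z{\left(X,-17 \right)},-414 \right)} - 3520 \cdot 34 = \frac{-90 - \frac{11}{2}}{-51 - 414} - 3520 \cdot 34 = \frac{1}{-465} \left(- \frac{191}{2}\right) - 119680 = \left(- \frac{1}{465}\right) \left(- \frac{191}{2}\right) - 119680 = \frac{191}{930} - 119680 = - \frac{111302209}{930}$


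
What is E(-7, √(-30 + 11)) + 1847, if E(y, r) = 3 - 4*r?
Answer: 1850 - 4*I*√19 ≈ 1850.0 - 17.436*I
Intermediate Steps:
E(-7, √(-30 + 11)) + 1847 = (3 - 4*√(-30 + 11)) + 1847 = (3 - 4*I*√19) + 1847 = 1850 - 4*I*√19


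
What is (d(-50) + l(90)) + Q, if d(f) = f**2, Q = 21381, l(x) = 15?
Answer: 23896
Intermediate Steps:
(d(-50) + l(90)) + Q = ((-50)**2 + 15) + 21381 = (2500 + 15) + 21381 = 2515 + 21381 = 23896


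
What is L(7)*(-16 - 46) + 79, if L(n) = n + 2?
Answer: -479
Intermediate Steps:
L(n) = 2 + n
L(7)*(-16 - 46) + 79 = (2 + 7)*(-16 - 46) + 79 = 9*(-62) + 79 = -558 + 79 = -479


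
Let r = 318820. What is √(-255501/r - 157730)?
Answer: I*√4008183846520205/159410 ≈ 397.15*I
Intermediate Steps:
√(-255501/r - 157730) = √(-255501/318820 - 157730) = √(-50287734101/318820) = I*√4008183846520205/159410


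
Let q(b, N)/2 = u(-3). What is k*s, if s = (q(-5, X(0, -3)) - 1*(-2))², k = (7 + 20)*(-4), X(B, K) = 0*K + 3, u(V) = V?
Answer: -1728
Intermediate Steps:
X(B, K) = 3 (X(B, K) = 0 + 3 = 3)
q(b, N) = -6 (q(b, N) = 2*(-3) = -6)
k = -108 (k = 27*(-4) = -108)
s = 16 (s = (-6 - 1*(-2))² = (-6 + 2)² = (-4)² = 16)
k*s = -108*16 = -1728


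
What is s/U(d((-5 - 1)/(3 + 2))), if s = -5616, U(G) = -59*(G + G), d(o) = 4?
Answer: 702/59 ≈ 11.898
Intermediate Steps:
U(G) = -118*G
s/U(d((-5 - 1)/(3 + 2))) = -5616/((-118*4)) = -5616/(-472) = -5616*(-1/472) = 702/59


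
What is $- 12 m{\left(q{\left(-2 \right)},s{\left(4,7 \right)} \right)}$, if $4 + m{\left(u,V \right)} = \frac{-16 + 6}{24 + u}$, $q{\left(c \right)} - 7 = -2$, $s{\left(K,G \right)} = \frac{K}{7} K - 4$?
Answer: $\frac{1512}{29} \approx 52.138$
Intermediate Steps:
$s{\left(K,G \right)} = -4 + \frac{K^{2}}{7}$ ($s{\left(K,G \right)} = K \frac{1}{7} K - 4 = \frac{K}{7} K - 4 = \frac{K^{2}}{7} - 4 = -4 + \frac{K^{2}}{7}$)
$q{\left(c \right)} = 5$ ($q{\left(c \right)} = 7 - 2 = 5$)
$m{\left(u,V \right)} = -4 - \frac{10}{24 + u}$ ($m{\left(u,V \right)} = -4 + \frac{-16 + 6}{24 + u} = -4 - \frac{10}{24 + u}$)
$- 12 m{\left(q{\left(-2 \right)},s{\left(4,7 \right)} \right)} = - 12 \frac{2 \left(-53 - 10\right)}{24 + 5} = - 12 \frac{2 \left(-53 - 10\right)}{29} = - 12 \cdot 2 \cdot \frac{1}{29} \left(-63\right) = \left(-12\right) \left(- \frac{126}{29}\right) = \frac{1512}{29}$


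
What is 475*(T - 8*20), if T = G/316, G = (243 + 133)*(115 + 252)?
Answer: 10382550/79 ≈ 1.3142e+5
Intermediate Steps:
G = 137992 (G = 376*367 = 137992)
T = 34498/79 (T = 137992/316 = 137992*(1/316) = 34498/79 ≈ 436.68)
475*(T - 8*20) = 475*(34498/79 - 8*20) = 475*(34498/79 - 160) = 475*(21858/79) = 10382550/79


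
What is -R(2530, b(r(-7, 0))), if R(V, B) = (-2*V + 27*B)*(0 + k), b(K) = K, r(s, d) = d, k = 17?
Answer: 86020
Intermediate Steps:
R(V, B) = -34*V + 459*B (R(V, B) = (-2*V + 27*B)*(0 + 17) = (-2*V + 27*B)*17 = -34*V + 459*B)
-R(2530, b(r(-7, 0))) = -(-34*2530 + 459*0) = -(-86020 + 0) = -1*(-86020) = 86020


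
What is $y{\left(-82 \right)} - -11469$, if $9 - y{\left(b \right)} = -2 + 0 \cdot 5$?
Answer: $11480$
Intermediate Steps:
$y{\left(b \right)} = 11$ ($y{\left(b \right)} = 9 - \left(-2 + 0 \cdot 5\right) = 9 - \left(-2 + 0\right) = 9 - -2 = 9 + 2 = 11$)
$y{\left(-82 \right)} - -11469 = 11 - -11469 = 11 + 11469 = 11480$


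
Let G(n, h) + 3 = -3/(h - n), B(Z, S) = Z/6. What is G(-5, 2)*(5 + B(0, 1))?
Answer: -120/7 ≈ -17.143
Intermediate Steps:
B(Z, S) = Z/6 (B(Z, S) = Z*(1/6) = Z/6)
G(n, h) = -3 - 3/(h - n)
G(-5, 2)*(5 + B(0, 1)) = (3*(-1 - 5 - 1*2)/(2 - 1*(-5)))*(5 + (1/6)*0) = (3*(-1 - 5 - 2)/(2 + 5))*(5 + 0) = (3*(-8)/7)*5 = (3*(1/7)*(-8))*5 = -24/7*5 = -120/7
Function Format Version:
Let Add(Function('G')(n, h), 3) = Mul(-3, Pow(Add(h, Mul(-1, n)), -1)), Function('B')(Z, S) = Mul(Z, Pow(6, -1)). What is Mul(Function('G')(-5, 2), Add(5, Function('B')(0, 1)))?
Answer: Rational(-120, 7) ≈ -17.143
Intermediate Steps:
Function('B')(Z, S) = Mul(Rational(1, 6), Z) (Function('B')(Z, S) = Mul(Z, Rational(1, 6)) = Mul(Rational(1, 6), Z))
Function('G')(n, h) = Add(-3, Mul(-3, Pow(Add(h, Mul(-1, n)), -1)))
Mul(Function('G')(-5, 2), Add(5, Function('B')(0, 1))) = Mul(Mul(3, Pow(Add(2, Mul(-1, -5)), -1), Add(-1, -5, Mul(-1, 2))), Add(5, Mul(Rational(1, 6), 0))) = Mul(Mul(3, Pow(Add(2, 5), -1), Add(-1, -5, -2)), Add(5, 0)) = Mul(Mul(3, Pow(7, -1), -8), 5) = Mul(Mul(3, Rational(1, 7), -8), 5) = Mul(Rational(-24, 7), 5) = Rational(-120, 7)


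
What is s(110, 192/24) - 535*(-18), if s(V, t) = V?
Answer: 9740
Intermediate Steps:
s(110, 192/24) - 535*(-18) = 110 - 535*(-18) = 110 + 9630 = 9740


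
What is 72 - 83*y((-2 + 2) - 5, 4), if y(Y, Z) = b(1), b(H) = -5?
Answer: 487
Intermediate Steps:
y(Y, Z) = -5
72 - 83*y((-2 + 2) - 5, 4) = 72 - 83*(-5) = 72 + 415 = 487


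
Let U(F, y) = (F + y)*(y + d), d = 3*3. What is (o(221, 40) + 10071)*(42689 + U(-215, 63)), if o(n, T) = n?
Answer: 326719540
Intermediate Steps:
d = 9
U(F, y) = (9 + y)*(F + y) (U(F, y) = (F + y)*(y + 9) = (F + y)*(9 + y) = (9 + y)*(F + y))
(o(221, 40) + 10071)*(42689 + U(-215, 63)) = (221 + 10071)*(42689 + (63² + 9*(-215) + 9*63 - 215*63)) = 10292*(42689 + (3969 - 1935 + 567 - 13545)) = 10292*(42689 - 10944) = 10292*31745 = 326719540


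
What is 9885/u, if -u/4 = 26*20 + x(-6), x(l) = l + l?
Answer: -9885/2032 ≈ -4.8647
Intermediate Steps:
x(l) = 2*l
u = -2032 (u = -4*(26*20 + 2*(-6)) = -4*(520 - 12) = -4*508 = -2032)
9885/u = 9885/(-2032) = 9885*(-1/2032) = -9885/2032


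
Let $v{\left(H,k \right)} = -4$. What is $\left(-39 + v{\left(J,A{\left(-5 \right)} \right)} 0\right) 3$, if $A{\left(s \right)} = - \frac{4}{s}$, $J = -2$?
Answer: $-117$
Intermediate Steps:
$\left(-39 + v{\left(J,A{\left(-5 \right)} \right)} 0\right) 3 = \left(-39 - 0\right) 3 = \left(-39 + 0\right) 3 = \left(-39\right) 3 = -117$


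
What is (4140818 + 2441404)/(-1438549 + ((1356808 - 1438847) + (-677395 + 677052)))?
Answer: -2194074/506977 ≈ -4.3278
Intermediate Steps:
(4140818 + 2441404)/(-1438549 + ((1356808 - 1438847) + (-677395 + 677052))) = 6582222/(-1438549 + (-82039 - 343)) = 6582222/(-1438549 - 82382) = 6582222/(-1520931) = 6582222*(-1/1520931) = -2194074/506977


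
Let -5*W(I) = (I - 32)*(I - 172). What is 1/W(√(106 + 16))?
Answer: -14065/13287362 - 255*√122/6643681 ≈ -0.0014825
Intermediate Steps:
W(I) = -(-172 + I)*(-32 + I)/5 (W(I) = -(I - 32)*(I - 172)/5 = -(-32 + I)*(-172 + I)/5 = -(-172 + I)*(-32 + I)/5)
1/W(√(106 + 16)) = 1/(-5504/5 - (√(106 + 16))²/5 + 204*√(106 + 16)/5) = 1/(-5504/5 - (√122)²/5 + 204*√122/5) = 1/(-5504/5 - ⅕*122 + 204*√122/5) = 1/(-5504/5 - 122/5 + 204*√122/5) = 1/(-5626/5 + 204*√122/5)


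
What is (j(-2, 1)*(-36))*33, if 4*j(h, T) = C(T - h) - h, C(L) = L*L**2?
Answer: -8613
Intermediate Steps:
C(L) = L**3
j(h, T) = -h/4 + (T - h)**3/4 (j(h, T) = ((T - h)**3 - h)/4 = -h/4 + (T - h)**3/4)
(j(-2, 1)*(-36))*33 = ((-1/4*(-2) + (1 - 1*(-2))**3/4)*(-36))*33 = ((1/2 + (1 + 2)**3/4)*(-36))*33 = ((1/2 + (1/4)*3**3)*(-36))*33 = ((1/2 + (1/4)*27)*(-36))*33 = ((1/2 + 27/4)*(-36))*33 = ((29/4)*(-36))*33 = -261*33 = -8613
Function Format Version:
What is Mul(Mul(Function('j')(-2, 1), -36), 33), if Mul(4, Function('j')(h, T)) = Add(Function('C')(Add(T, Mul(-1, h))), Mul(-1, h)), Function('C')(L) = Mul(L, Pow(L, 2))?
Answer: -8613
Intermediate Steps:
Function('C')(L) = Pow(L, 3)
Function('j')(h, T) = Add(Mul(Rational(-1, 4), h), Mul(Rational(1, 4), Pow(Add(T, Mul(-1, h)), 3))) (Function('j')(h, T) = Mul(Rational(1, 4), Add(Pow(Add(T, Mul(-1, h)), 3), Mul(-1, h))) = Add(Mul(Rational(-1, 4), h), Mul(Rational(1, 4), Pow(Add(T, Mul(-1, h)), 3))))
Mul(Mul(Function('j')(-2, 1), -36), 33) = Mul(Mul(Add(Mul(Rational(-1, 4), -2), Mul(Rational(1, 4), Pow(Add(1, Mul(-1, -2)), 3))), -36), 33) = Mul(Mul(Add(Rational(1, 2), Mul(Rational(1, 4), Pow(Add(1, 2), 3))), -36), 33) = Mul(Mul(Add(Rational(1, 2), Mul(Rational(1, 4), Pow(3, 3))), -36), 33) = Mul(Mul(Add(Rational(1, 2), Mul(Rational(1, 4), 27)), -36), 33) = Mul(Mul(Add(Rational(1, 2), Rational(27, 4)), -36), 33) = Mul(Mul(Rational(29, 4), -36), 33) = Mul(-261, 33) = -8613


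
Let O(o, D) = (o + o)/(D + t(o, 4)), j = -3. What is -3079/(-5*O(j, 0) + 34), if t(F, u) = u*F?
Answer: -6158/63 ≈ -97.746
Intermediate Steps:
t(F, u) = F*u
O(o, D) = 2*o/(D + 4*o) (O(o, D) = (o + o)/(D + o*4) = (2*o)/(D + 4*o) = 2*o/(D + 4*o))
-3079/(-5*O(j, 0) + 34) = -3079/(-10*(-3)/(0 + 4*(-3)) + 34) = -3079/(-10*(-3)/(0 - 12) + 34) = -3079/(-10*(-3)/(-12) + 34) = -3079/(-10*(-3)*(-1)/12 + 34) = -3079/(-5*1/2 + 34) = -3079/(-5/2 + 34) = -3079/63/2 = -3079*2/63 = -6158/63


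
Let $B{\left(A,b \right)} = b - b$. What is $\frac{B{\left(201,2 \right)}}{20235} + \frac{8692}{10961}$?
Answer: $\frac{8692}{10961} \approx 0.79299$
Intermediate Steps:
$B{\left(A,b \right)} = 0$
$\frac{B{\left(201,2 \right)}}{20235} + \frac{8692}{10961} = \frac{0}{20235} + \frac{8692}{10961} = 0 \cdot \frac{1}{20235} + 8692 \cdot \frac{1}{10961} = 0 + \frac{8692}{10961} = \frac{8692}{10961}$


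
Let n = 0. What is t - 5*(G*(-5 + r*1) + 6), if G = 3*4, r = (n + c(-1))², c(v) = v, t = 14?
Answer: 224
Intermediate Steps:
r = 1 (r = (0 - 1)² = (-1)² = 1)
G = 12
t - 5*(G*(-5 + r*1) + 6) = 14 - 5*(12*(-5 + 1*1) + 6) = 14 - 5*(12*(-5 + 1) + 6) = 14 - 5*(12*(-4) + 6) = 14 - 5*(-48 + 6) = 14 - 5*(-42) = 14 + 210 = 224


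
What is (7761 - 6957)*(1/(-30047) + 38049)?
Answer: 919179674808/30047 ≈ 3.0591e+7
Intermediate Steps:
(7761 - 6957)*(1/(-30047) + 38049) = 804*(-1/30047 + 38049) = 804*(1143258302/30047) = 919179674808/30047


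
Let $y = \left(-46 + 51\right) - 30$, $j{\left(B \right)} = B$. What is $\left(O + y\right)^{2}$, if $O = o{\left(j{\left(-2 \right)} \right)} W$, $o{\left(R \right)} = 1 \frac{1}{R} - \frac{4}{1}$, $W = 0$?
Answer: $625$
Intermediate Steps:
$o{\left(R \right)} = -4 + \frac{1}{R}$ ($o{\left(R \right)} = \frac{1}{R} - 4 = -4 + \frac{1}{R}$)
$O = 0$ ($O = \left(-4 + \frac{1}{-2}\right) 0 = \left(-4 - \frac{1}{2}\right) 0 = \left(- \frac{9}{2}\right) 0 = 0$)
$y = -25$ ($y = 5 - 30 = -25$)
$\left(O + y\right)^{2} = \left(0 - 25\right)^{2} = \left(-25\right)^{2} = 625$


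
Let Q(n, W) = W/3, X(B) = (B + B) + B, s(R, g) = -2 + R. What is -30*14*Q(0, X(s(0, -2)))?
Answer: 840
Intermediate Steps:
X(B) = 3*B (X(B) = 2*B + B = 3*B)
Q(n, W) = W/3 (Q(n, W) = W*(1/3) = W/3)
-30*14*Q(0, X(s(0, -2))) = -30*14*(3*(-2 + 0))/3 = -420*(3*(-2))/3 = -420*(1/3)*(-6) = -420*(-2) = -1*(-840) = 840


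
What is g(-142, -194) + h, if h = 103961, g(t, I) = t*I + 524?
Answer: 132033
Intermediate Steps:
g(t, I) = 524 + I*t (g(t, I) = I*t + 524 = 524 + I*t)
g(-142, -194) + h = (524 - 194*(-142)) + 103961 = (524 + 27548) + 103961 = 28072 + 103961 = 132033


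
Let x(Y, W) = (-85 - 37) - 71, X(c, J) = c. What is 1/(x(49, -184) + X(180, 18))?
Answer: -1/13 ≈ -0.076923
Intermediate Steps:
x(Y, W) = -193 (x(Y, W) = -122 - 71 = -193)
1/(x(49, -184) + X(180, 18)) = 1/(-193 + 180) = 1/(-13) = -1/13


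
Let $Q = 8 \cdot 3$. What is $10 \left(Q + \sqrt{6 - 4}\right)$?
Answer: $240 + 10 \sqrt{2} \approx 254.14$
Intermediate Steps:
$Q = 24$
$10 \left(Q + \sqrt{6 - 4}\right) = 10 \left(24 + \sqrt{6 - 4}\right) = 10 \left(24 + \sqrt{2}\right) = 240 + 10 \sqrt{2}$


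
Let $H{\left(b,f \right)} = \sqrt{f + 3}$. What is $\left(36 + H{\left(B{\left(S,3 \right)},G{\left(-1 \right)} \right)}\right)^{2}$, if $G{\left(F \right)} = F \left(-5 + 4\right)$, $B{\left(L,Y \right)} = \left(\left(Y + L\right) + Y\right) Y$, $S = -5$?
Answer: $1444$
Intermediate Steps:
$B{\left(L,Y \right)} = Y \left(L + 2 Y\right)$ ($B{\left(L,Y \right)} = \left(\left(L + Y\right) + Y\right) Y = \left(L + 2 Y\right) Y = Y \left(L + 2 Y\right)$)
$G{\left(F \right)} = - F$ ($G{\left(F \right)} = F \left(-1\right) = - F$)
$H{\left(b,f \right)} = \sqrt{3 + f}$
$\left(36 + H{\left(B{\left(S,3 \right)},G{\left(-1 \right)} \right)}\right)^{2} = \left(36 + \sqrt{3 - -1}\right)^{2} = \left(36 + \sqrt{3 + 1}\right)^{2} = \left(36 + \sqrt{4}\right)^{2} = \left(36 + 2\right)^{2} = 38^{2} = 1444$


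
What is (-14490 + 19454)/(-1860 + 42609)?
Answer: 292/2397 ≈ 0.12182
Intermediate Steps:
(-14490 + 19454)/(-1860 + 42609) = 4964/40749 = 4964*(1/40749) = 292/2397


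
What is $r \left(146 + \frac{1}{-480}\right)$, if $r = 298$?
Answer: $\frac{10441771}{240} \approx 43507.0$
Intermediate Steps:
$r \left(146 + \frac{1}{-480}\right) = 298 \left(146 + \frac{1}{-480}\right) = 298 \left(146 - \frac{1}{480}\right) = 298 \cdot \frac{70079}{480} = \frac{10441771}{240}$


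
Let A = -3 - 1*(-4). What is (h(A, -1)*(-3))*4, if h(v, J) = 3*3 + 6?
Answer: -180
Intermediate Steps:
A = 1 (A = -3 + 4 = 1)
h(v, J) = 15 (h(v, J) = 9 + 6 = 15)
(h(A, -1)*(-3))*4 = (15*(-3))*4 = -45*4 = -180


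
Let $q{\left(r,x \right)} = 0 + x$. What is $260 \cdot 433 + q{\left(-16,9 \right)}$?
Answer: $112589$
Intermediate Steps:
$q{\left(r,x \right)} = x$
$260 \cdot 433 + q{\left(-16,9 \right)} = 260 \cdot 433 + 9 = 112580 + 9 = 112589$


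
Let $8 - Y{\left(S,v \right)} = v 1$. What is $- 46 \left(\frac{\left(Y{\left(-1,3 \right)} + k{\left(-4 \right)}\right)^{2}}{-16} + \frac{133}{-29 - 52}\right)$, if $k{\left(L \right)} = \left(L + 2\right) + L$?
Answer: $\frac{50807}{648} \approx 78.406$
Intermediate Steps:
$k{\left(L \right)} = 2 + 2 L$ ($k{\left(L \right)} = \left(2 + L\right) + L = 2 + 2 L$)
$Y{\left(S,v \right)} = 8 - v$ ($Y{\left(S,v \right)} = 8 - v 1 = 8 - v$)
$- 46 \left(\frac{\left(Y{\left(-1,3 \right)} + k{\left(-4 \right)}\right)^{2}}{-16} + \frac{133}{-29 - 52}\right) = - 46 \left(\frac{\left(\left(8 - 3\right) + \left(2 + 2 \left(-4\right)\right)\right)^{2}}{-16} + \frac{133}{-29 - 52}\right) = - 46 \left(\left(\left(8 - 3\right) + \left(2 - 8\right)\right)^{2} \left(- \frac{1}{16}\right) + \frac{133}{-81}\right) = - 46 \left(\left(5 - 6\right)^{2} \left(- \frac{1}{16}\right) + 133 \left(- \frac{1}{81}\right)\right) = - 46 \left(\left(-1\right)^{2} \left(- \frac{1}{16}\right) - \frac{133}{81}\right) = - 46 \left(1 \left(- \frac{1}{16}\right) - \frac{133}{81}\right) = - 46 \left(- \frac{1}{16} - \frac{133}{81}\right) = \left(-46\right) \left(- \frac{2209}{1296}\right) = \frac{50807}{648}$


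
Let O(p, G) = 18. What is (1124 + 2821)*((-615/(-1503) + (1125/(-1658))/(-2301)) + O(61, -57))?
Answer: 15423566426695/212371562 ≈ 72625.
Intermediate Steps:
(1124 + 2821)*((-615/(-1503) + (1125/(-1658))/(-2301)) + O(61, -57)) = (1124 + 2821)*((-615/(-1503) + (1125/(-1658))/(-2301)) + 18) = 3945*((-615*(-1/1503) + (1125*(-1/1658))*(-1/2301)) + 18) = 3945*((205/501 - 1125/1658*(-1/2301)) + 18) = 3945*((205/501 + 375/1271686) + 18) = 3945*(260883505/637114686 + 18) = 3945*(11728947853/637114686) = 15423566426695/212371562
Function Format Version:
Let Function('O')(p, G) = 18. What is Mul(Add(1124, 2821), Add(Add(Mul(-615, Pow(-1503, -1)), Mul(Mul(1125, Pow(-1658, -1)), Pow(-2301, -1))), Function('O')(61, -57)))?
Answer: Rational(15423566426695, 212371562) ≈ 72625.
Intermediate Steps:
Mul(Add(1124, 2821), Add(Add(Mul(-615, Pow(-1503, -1)), Mul(Mul(1125, Pow(-1658, -1)), Pow(-2301, -1))), Function('O')(61, -57))) = Mul(Add(1124, 2821), Add(Add(Mul(-615, Pow(-1503, -1)), Mul(Mul(1125, Pow(-1658, -1)), Pow(-2301, -1))), 18)) = Mul(3945, Add(Add(Mul(-615, Rational(-1, 1503)), Mul(Mul(1125, Rational(-1, 1658)), Rational(-1, 2301))), 18)) = Mul(3945, Add(Add(Rational(205, 501), Mul(Rational(-1125, 1658), Rational(-1, 2301))), 18)) = Mul(3945, Add(Add(Rational(205, 501), Rational(375, 1271686)), 18)) = Mul(3945, Add(Rational(260883505, 637114686), 18)) = Mul(3945, Rational(11728947853, 637114686)) = Rational(15423566426695, 212371562)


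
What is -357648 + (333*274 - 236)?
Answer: -266642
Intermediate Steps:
-357648 + (333*274 - 236) = -357648 + (91242 - 236) = -357648 + 91006 = -266642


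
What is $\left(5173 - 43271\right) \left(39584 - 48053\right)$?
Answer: $322651962$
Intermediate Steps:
$\left(5173 - 43271\right) \left(39584 - 48053\right) = \left(-38098\right) \left(-8469\right) = 322651962$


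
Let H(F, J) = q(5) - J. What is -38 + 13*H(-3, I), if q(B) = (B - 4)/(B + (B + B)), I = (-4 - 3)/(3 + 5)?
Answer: -3091/120 ≈ -25.758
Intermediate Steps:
I = -7/8 ≈ -0.87500
q(B) = (-4 + B)/(3*B) (q(B) = (-4 + B)/(B + 2*B) = (-4 + B)/((3*B)) = (-4 + B)*(1/(3*B)) = (-4 + B)/(3*B))
H(F, J) = 1/15 - J (H(F, J) = (⅓)*(-4 + 5)/5 - J = (⅓)*(⅕)*1 - J = 1/15 - J)
-38 + 13*H(-3, I) = -38 + 13*(1/15 - 1*(-7/8)) = -38 + 13*(1/15 + 7/8) = -38 + 13*(113/120) = -38 + 1469/120 = -3091/120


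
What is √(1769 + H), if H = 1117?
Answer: √2886 ≈ 53.721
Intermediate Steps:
√(1769 + H) = √(1769 + 1117) = √2886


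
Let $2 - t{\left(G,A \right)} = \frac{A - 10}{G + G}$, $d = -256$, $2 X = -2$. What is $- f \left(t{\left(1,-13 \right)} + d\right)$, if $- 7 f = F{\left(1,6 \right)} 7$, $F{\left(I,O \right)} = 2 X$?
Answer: $485$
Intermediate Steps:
$X = -1$ ($X = \frac{1}{2} \left(-2\right) = -1$)
$t{\left(G,A \right)} = 2 - \frac{-10 + A}{2 G}$ ($t{\left(G,A \right)} = 2 - \frac{A - 10}{G + G} = 2 - \frac{-10 + A}{2 G}$)
$F{\left(I,O \right)} = -2$ ($F{\left(I,O \right)} = 2 \left(-1\right) = -2$)
$f = 2$ ($f = - \frac{\left(-2\right) 7}{7} = \left(- \frac{1}{7}\right) \left(-14\right) = 2$)
$- f \left(t{\left(1,-13 \right)} + d\right) = \left(-1\right) 2 \left(\frac{10 - -13 + 4 \cdot 1}{2 \cdot 1} - 256\right) = - 2 \left(\frac{1}{2} \cdot 1 \left(10 + 13 + 4\right) - 256\right) = - 2 \left(\frac{1}{2} \cdot 1 \cdot 27 - 256\right) = - 2 \left(\frac{27}{2} - 256\right) = \left(-2\right) \left(- \frac{485}{2}\right) = 485$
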